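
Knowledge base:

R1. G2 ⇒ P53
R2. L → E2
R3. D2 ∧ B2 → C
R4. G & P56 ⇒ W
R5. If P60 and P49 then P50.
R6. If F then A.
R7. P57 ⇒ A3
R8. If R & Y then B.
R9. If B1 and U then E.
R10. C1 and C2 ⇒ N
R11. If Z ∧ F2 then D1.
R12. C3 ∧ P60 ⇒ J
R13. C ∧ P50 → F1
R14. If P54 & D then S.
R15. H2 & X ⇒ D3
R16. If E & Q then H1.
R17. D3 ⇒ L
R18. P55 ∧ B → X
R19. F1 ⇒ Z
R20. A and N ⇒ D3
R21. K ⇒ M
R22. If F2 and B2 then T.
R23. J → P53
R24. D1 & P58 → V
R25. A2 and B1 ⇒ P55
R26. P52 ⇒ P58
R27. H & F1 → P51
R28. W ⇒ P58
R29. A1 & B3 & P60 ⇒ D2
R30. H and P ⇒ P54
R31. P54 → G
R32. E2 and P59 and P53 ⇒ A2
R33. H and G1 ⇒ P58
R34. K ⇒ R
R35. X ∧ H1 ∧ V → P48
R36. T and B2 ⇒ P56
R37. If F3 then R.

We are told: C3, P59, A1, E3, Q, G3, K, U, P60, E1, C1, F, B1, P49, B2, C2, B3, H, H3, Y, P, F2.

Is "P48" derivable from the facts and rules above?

Yes

P50  (by R5: P60, P49)
A  (by R6: F)
E  (by R9: B1, U)
N  (by R10: C1, C2)
J  (by R12: C3, P60)
H1  (by R16: E, Q)
D3  (by R20: A, N)
T  (by R22: F2, B2)
P53  (by R23: J)
D2  (by R29: A1, B3, P60)
P54  (by R30: H, P)
G  (by R31: P54)
R  (by R34: K)
P56  (by R36: T, B2)
C  (by R3: D2, B2)
W  (by R4: G, P56)
B  (by R8: R, Y)
F1  (by R13: C, P50)
L  (by R17: D3)
Z  (by R19: F1)
P58  (by R28: W)
E2  (by R2: L)
D1  (by R11: Z, F2)
V  (by R24: D1, P58)
A2  (by R32: E2, P59, P53)
P55  (by R25: A2, B1)
X  (by R18: P55, B)
P48  (by R35: X, H1, V)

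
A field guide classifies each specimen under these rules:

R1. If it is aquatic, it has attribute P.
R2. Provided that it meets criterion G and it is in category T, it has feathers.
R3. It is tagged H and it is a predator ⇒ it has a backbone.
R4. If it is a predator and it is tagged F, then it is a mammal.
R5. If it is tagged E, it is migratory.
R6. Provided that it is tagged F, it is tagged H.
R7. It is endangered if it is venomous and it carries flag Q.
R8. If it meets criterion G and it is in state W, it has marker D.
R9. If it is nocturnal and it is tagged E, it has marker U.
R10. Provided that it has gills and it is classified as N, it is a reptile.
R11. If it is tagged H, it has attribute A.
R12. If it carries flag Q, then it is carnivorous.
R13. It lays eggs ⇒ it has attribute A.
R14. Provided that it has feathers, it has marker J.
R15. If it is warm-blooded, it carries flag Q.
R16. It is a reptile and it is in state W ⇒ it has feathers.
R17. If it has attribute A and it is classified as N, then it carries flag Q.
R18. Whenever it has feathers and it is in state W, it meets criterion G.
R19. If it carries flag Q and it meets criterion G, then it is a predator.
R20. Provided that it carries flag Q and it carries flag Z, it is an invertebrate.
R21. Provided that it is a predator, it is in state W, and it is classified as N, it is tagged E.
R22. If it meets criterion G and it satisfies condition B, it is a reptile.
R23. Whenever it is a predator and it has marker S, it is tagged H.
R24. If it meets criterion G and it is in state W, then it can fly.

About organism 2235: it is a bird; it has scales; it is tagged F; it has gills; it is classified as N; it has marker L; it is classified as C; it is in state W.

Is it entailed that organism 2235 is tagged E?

By R6 (it is tagged F): it is tagged H.
By R10 (it has gills, it is classified as N): it is a reptile.
By R11 (it is tagged H): it has attribute A.
By R16 (it is a reptile, it is in state W): it has feathers.
By R17 (it has attribute A, it is classified as N): it carries flag Q.
By R18 (it has feathers, it is in state W): it meets criterion G.
By R19 (it carries flag Q, it meets criterion G): it is a predator.
By R21 (it is a predator, it is in state W, it is classified as N): it is tagged E.

Yes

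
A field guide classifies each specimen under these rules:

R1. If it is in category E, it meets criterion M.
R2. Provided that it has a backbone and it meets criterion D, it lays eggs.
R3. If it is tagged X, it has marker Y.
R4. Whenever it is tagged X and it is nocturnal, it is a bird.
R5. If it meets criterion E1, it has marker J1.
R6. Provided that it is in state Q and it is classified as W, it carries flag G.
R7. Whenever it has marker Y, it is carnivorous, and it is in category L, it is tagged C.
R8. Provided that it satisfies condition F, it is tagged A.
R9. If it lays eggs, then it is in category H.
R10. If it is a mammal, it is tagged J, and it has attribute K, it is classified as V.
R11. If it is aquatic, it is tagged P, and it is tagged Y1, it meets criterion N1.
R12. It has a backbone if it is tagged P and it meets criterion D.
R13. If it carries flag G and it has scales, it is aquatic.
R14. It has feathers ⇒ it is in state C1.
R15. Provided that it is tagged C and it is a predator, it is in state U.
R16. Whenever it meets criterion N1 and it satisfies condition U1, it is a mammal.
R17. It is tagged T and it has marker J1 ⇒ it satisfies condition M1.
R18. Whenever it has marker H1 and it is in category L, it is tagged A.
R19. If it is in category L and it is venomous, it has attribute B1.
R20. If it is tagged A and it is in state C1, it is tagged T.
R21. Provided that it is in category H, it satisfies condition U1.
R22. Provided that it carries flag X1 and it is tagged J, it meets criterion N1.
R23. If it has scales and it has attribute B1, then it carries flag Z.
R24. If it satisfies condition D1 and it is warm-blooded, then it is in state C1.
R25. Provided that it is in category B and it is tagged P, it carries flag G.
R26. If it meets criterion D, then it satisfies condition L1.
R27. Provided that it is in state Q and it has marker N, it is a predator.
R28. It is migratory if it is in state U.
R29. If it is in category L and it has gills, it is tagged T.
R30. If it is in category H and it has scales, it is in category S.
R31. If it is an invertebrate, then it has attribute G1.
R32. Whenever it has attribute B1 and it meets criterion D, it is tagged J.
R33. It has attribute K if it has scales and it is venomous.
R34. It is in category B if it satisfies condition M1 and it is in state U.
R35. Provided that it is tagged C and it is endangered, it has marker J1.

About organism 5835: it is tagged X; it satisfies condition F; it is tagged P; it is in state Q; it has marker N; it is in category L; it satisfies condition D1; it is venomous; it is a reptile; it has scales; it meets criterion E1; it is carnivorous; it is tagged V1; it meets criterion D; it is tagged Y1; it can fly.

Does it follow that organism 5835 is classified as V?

Forward chaining from the given facts derives: has marker Y, has marker J1, is tagged C, is tagged A, has a backbone, has attribute B1, carries flag Z, satisfies condition L1, is a predator, is tagged J, has attribute K, lays eggs, is in category H, is in state U, satisfies condition U1, is migratory, is in category S.
The only rule concluding "it is classified as V" is R10, which needs "it is a mammal"; that is never established.

No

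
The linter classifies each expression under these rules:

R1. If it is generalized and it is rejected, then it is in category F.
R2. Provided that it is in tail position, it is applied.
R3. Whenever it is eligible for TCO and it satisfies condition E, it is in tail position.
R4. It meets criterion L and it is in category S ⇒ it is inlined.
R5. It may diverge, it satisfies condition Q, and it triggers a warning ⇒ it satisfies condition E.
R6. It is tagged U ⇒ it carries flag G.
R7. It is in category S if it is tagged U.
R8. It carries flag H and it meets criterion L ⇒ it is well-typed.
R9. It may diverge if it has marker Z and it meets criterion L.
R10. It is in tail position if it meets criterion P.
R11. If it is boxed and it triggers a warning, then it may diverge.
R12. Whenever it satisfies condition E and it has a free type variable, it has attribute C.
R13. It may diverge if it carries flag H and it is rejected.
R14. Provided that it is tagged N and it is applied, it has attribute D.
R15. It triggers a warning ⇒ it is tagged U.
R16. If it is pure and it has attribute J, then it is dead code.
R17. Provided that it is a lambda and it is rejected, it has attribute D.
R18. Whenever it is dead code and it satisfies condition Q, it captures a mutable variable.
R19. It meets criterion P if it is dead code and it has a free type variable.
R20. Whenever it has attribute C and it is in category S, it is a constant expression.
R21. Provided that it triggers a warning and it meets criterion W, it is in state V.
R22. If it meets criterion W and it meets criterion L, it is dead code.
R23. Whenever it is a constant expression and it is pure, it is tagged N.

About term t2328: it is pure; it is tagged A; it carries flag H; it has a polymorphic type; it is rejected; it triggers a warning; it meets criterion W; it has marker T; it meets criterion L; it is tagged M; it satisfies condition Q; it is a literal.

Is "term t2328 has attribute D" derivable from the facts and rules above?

No

Forward chaining from the given facts derives: is well-typed, may diverge, is tagged U, is in state V, is dead code, satisfies condition E, carries flag G, is in category S, captures a mutable variable, is inlined.
Rules concluding "it has attribute D": R14 needs "it is tagged N"; R17 needs "it is a lambda" — none of these are established.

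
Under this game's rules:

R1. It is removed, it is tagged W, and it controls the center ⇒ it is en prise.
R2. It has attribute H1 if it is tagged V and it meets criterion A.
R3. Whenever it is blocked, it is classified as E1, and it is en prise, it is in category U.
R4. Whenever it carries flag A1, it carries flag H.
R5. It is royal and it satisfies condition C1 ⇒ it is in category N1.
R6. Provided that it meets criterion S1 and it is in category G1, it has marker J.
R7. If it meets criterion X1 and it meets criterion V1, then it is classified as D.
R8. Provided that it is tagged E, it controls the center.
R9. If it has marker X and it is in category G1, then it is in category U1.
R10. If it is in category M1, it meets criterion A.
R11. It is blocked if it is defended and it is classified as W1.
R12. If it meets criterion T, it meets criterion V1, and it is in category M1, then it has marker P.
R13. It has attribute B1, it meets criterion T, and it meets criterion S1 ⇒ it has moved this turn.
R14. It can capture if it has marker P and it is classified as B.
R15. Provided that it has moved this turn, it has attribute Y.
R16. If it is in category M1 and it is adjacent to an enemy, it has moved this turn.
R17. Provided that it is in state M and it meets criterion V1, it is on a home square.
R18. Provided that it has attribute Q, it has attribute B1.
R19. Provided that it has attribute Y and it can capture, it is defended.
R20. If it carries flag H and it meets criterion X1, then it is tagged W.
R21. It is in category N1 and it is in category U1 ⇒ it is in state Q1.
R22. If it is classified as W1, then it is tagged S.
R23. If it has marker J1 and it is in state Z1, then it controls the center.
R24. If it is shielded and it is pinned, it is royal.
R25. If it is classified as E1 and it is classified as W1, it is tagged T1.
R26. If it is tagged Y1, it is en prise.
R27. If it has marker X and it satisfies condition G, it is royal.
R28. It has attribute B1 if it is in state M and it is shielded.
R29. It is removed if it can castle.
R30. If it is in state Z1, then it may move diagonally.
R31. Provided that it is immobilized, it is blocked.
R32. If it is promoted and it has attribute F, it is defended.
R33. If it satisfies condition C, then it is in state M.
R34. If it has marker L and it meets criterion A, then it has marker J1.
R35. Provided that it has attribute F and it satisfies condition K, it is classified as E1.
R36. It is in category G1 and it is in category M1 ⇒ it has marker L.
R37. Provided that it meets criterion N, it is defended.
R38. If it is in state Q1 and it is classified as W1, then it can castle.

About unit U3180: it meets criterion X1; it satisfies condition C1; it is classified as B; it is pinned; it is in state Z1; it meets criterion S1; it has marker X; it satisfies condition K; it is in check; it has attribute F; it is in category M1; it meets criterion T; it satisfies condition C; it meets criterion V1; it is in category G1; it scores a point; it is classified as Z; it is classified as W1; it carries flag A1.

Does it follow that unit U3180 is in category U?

No

Forward chaining from the given facts derives: carries flag H, has marker J, is classified as D, is in category U1, meets criterion A, has marker P, can capture, is tagged W, is tagged S, may move diagonally, is in state M, is classified as E1, has marker L, is on a home square, is tagged T1, has marker J1, controls the center.
The only rule concluding "it is in category U" is R3, which needs "it is blocked"; that is never established.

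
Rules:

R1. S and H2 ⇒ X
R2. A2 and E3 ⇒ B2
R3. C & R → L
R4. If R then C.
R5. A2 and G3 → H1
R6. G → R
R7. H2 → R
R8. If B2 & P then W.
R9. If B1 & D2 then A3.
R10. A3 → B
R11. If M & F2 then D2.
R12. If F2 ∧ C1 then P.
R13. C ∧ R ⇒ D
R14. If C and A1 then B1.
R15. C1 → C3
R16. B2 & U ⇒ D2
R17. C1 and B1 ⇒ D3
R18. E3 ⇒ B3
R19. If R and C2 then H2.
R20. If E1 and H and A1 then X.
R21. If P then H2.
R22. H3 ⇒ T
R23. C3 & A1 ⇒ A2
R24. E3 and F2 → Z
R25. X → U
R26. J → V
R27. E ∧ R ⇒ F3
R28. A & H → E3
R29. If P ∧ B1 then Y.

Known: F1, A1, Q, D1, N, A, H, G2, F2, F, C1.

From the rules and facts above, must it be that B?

Forward chaining from the given facts derives: P, C3, H2, A2, E3, B2, R, W, B3, Z, C, D, B1, D3, Y, L.
The only rule concluding B is R10, which needs A3; that is never established.

No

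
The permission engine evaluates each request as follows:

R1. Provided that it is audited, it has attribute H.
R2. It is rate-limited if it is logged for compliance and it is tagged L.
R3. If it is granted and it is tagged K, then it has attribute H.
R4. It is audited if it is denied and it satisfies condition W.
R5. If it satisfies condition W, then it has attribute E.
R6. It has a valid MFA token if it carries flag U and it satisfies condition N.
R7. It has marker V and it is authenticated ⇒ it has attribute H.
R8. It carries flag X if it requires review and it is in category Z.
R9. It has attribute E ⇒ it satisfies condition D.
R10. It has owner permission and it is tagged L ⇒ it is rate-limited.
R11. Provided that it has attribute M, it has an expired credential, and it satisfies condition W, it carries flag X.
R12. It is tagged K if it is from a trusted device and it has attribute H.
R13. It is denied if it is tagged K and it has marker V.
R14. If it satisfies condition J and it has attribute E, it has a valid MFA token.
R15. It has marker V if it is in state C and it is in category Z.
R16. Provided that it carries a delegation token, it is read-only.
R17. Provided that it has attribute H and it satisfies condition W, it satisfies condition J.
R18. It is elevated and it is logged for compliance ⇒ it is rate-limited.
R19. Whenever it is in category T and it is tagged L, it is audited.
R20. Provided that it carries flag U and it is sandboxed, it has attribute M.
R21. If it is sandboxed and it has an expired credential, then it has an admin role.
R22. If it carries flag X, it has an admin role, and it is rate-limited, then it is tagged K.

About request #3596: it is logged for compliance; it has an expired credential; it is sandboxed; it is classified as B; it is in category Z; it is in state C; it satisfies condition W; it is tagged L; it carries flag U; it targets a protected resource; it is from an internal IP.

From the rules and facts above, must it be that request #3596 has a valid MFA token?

Yes

By R2 (it is logged for compliance, it is tagged L): it is rate-limited.
By R5 (it satisfies condition W): it has attribute E.
By R15 (it is in state C, it is in category Z): it has marker V.
By R20 (it carries flag U, it is sandboxed): it has attribute M.
By R21 (it is sandboxed, it has an expired credential): it has an admin role.
By R11 (it has attribute M, it has an expired credential, it satisfies condition W): it carries flag X.
By R22 (it carries flag X, it has an admin role, it is rate-limited): it is tagged K.
By R13 (it is tagged K, it has marker V): it is denied.
By R4 (it is denied, it satisfies condition W): it is audited.
By R1 (it is audited): it has attribute H.
By R17 (it has attribute H, it satisfies condition W): it satisfies condition J.
By R14 (it satisfies condition J, it has attribute E): it has a valid MFA token.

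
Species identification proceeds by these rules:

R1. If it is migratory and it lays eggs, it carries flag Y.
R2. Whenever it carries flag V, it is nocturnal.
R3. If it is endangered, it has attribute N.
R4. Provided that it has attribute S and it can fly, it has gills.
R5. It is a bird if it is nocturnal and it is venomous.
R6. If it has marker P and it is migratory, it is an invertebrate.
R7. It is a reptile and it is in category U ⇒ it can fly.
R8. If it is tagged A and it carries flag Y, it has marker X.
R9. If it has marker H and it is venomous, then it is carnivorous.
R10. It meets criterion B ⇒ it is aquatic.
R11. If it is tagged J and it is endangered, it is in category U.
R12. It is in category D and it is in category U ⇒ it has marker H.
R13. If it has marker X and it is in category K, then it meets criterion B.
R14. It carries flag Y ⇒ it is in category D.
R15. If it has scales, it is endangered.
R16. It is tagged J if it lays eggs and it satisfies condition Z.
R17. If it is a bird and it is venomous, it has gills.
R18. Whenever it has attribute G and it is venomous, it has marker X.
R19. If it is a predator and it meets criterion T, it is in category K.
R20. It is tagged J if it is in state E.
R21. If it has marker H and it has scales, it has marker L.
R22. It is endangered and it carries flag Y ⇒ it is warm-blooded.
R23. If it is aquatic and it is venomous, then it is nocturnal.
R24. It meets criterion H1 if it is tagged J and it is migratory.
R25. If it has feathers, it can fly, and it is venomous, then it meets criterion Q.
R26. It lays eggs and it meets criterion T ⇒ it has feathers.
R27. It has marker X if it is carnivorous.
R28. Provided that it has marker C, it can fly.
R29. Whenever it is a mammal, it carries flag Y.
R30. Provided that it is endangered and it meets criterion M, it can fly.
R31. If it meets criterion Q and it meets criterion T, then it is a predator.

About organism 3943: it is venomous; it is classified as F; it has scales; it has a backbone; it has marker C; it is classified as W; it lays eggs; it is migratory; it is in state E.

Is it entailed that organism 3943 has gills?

No

Forward chaining from the given facts derives: carries flag Y, is in category D, is endangered, is tagged J, is warm-blooded, meets criterion H1, can fly, has attribute N, is in category U, has marker H, has marker L, is carnivorous, has marker X.
Rules concluding "it has gills": R4 needs "it has attribute S"; R17 needs "it is a bird" — none of these are established.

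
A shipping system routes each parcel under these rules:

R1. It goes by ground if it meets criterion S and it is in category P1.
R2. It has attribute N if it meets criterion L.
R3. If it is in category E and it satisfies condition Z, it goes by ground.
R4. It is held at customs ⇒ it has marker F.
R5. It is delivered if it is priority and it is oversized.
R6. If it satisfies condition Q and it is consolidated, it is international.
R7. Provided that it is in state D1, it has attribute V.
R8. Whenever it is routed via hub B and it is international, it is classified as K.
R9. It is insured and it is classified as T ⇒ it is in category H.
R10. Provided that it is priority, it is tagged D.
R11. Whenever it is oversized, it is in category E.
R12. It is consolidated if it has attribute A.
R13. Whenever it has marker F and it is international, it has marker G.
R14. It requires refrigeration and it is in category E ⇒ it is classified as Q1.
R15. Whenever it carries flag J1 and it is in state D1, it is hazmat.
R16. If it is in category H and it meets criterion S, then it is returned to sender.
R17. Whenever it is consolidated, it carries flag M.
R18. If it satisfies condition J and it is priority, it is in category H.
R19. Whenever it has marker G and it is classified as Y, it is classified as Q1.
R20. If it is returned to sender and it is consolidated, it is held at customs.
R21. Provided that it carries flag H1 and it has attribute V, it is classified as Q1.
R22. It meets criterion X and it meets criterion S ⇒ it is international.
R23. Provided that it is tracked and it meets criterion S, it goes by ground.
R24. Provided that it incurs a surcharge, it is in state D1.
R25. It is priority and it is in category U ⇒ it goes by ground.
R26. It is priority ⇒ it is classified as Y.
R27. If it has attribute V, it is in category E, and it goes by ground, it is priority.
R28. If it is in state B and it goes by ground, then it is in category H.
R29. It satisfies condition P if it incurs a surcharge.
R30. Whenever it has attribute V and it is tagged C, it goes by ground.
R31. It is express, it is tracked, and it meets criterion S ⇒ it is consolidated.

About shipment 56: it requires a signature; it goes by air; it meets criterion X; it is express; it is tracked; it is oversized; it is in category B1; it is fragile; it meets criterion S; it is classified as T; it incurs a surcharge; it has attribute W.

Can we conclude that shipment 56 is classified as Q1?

No

Forward chaining from the given facts derives: is in category E, is international, goes by ground, is in state D1, satisfies condition P, is consolidated, has attribute V, carries flag M, is priority, is delivered, is tagged D, is classified as Y.
Rules concluding "it is classified as Q1": R14 needs "it requires refrigeration"; R19 needs "it has marker G"; R21 needs "it carries flag H1" — none of these are established.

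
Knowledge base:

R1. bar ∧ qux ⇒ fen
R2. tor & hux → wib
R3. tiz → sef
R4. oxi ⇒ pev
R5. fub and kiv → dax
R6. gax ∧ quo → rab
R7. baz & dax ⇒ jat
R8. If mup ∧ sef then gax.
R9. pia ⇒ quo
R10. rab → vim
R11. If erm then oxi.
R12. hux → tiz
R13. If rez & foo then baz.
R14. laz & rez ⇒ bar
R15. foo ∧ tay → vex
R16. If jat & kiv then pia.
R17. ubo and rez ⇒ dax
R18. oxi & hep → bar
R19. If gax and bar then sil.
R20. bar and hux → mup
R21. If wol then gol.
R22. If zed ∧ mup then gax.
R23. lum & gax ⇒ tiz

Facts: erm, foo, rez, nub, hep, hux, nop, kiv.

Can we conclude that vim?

No

Forward chaining from the given facts derives: oxi, tiz, baz, bar, mup, sef, pev, gax, sil.
The only rule concluding vim is R10, which needs rab; that is never established.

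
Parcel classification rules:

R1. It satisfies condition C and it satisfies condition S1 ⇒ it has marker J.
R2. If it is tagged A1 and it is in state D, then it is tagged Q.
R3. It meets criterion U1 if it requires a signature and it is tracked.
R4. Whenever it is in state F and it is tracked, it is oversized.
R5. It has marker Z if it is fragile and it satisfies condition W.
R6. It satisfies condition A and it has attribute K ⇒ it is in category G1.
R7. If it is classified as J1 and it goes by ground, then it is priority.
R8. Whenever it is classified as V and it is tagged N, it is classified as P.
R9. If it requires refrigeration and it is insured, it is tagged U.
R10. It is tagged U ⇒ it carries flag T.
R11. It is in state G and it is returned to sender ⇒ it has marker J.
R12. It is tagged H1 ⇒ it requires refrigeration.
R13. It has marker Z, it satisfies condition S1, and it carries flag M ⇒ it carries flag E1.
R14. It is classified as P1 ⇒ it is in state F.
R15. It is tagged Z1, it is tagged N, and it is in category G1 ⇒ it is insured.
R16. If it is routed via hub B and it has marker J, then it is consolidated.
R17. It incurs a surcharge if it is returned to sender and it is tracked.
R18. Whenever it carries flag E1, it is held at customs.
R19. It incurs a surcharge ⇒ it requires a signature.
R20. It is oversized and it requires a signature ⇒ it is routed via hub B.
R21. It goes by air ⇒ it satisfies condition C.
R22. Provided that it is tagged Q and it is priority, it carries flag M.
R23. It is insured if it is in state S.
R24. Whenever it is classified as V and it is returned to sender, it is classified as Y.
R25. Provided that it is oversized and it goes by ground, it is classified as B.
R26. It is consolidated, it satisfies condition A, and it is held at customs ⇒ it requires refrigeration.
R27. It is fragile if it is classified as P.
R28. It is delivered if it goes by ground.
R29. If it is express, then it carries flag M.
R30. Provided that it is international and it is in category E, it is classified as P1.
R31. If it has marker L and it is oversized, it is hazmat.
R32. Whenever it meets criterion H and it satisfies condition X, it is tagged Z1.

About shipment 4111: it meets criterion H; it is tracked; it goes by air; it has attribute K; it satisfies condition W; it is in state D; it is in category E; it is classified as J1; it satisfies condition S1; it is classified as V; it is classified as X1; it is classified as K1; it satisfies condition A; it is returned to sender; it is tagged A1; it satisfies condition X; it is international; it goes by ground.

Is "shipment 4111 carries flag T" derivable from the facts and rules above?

Forward chaining from the given facts derives: is tagged Q, is in category G1, is priority, incurs a surcharge, requires a signature, satisfies condition C, carries flag M, is classified as Y, is delivered, is classified as P1, is tagged Z1, has marker J, meets criterion U1, is in state F, is oversized, is routed via hub B, is classified as B, is consolidated.
The only rule concluding "it carries flag T" is R10, which needs "it is tagged U"; that is never established.

No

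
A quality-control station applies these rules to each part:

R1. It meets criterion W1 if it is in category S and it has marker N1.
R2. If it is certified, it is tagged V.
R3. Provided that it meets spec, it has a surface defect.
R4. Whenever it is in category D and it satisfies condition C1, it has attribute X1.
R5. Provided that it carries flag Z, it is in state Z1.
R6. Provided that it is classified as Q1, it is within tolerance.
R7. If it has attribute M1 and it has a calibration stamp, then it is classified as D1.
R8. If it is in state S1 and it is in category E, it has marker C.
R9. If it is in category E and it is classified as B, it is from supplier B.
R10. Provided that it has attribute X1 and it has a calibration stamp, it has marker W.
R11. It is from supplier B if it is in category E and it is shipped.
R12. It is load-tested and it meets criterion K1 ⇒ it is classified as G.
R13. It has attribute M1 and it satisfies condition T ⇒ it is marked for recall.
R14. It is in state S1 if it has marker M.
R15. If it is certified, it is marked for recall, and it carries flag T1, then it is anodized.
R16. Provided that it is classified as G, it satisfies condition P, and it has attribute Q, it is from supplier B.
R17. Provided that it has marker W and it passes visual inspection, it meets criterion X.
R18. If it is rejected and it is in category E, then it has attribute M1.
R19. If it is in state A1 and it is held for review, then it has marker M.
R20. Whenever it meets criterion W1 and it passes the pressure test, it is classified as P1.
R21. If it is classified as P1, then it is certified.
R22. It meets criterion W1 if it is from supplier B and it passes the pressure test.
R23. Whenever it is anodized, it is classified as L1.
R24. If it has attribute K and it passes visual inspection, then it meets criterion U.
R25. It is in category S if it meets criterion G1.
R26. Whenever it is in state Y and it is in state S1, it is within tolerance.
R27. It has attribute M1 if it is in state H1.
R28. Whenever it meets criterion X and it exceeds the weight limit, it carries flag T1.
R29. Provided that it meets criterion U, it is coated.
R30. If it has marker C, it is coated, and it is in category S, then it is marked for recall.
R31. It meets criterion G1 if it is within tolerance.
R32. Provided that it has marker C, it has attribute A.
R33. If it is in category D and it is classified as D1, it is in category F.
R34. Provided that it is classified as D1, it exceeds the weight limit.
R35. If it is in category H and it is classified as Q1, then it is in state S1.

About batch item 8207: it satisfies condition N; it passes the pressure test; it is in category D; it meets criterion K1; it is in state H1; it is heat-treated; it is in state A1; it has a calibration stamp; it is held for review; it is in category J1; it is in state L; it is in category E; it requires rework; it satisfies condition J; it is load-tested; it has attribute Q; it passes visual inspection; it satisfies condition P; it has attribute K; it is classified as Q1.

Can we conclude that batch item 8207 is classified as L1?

Forward chaining from the given facts derives: is within tolerance, is classified as G, is from supplier B, has marker M, meets criterion W1, meets criterion U, has attribute M1, is coated, meets criterion G1, is classified as D1, is in state S1, is classified as P1, is certified, is in category S, is in category F, exceeds the weight limit, is tagged V, has marker C, is marked for recall, has attribute A.
The only rule concluding "it is classified as L1" is R23, which needs "it is anodized"; that is never established.

No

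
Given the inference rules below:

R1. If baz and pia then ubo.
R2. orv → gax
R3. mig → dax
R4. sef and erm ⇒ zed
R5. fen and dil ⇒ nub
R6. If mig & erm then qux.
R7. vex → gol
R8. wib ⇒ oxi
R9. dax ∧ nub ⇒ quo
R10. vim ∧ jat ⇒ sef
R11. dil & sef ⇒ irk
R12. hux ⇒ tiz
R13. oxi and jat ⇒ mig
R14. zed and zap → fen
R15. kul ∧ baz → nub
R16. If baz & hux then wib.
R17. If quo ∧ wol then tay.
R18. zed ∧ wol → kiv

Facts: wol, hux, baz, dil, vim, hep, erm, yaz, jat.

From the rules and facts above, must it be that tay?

Forward chaining from the given facts derives: sef, irk, tiz, wib, zed, oxi, mig, kiv, dax, qux.
The only rule concluding tay is R17, which needs quo; that is never established.

No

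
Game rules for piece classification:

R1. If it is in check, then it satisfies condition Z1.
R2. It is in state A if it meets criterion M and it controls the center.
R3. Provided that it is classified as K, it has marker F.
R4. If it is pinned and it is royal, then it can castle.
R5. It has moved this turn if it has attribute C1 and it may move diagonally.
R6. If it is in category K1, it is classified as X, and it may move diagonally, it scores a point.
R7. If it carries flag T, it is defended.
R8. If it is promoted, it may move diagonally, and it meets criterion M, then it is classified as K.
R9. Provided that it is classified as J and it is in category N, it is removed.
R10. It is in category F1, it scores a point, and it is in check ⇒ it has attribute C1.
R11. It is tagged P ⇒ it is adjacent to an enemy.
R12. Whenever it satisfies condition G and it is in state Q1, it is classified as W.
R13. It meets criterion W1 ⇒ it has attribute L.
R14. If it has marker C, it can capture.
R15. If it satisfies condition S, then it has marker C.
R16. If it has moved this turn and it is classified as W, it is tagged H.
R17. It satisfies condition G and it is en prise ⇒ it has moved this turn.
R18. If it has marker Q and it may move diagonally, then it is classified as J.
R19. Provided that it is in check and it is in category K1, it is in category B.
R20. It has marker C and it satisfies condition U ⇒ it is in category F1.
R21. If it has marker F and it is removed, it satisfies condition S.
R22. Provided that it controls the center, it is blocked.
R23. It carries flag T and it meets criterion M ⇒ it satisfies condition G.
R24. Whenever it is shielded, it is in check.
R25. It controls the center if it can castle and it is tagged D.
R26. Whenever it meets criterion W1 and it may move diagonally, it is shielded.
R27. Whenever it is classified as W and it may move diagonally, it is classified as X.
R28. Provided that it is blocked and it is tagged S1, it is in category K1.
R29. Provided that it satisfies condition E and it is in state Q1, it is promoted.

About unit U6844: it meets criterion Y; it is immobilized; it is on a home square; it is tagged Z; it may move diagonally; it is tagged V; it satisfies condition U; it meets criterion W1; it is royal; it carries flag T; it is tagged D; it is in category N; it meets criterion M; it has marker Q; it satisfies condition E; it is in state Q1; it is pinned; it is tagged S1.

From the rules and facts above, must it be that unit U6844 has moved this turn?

By R4 (it is pinned, it is royal): it can castle.
By R18 (it has marker Q, it may move diagonally): it is classified as J.
By R23 (it carries flag T, it meets criterion M): it satisfies condition G.
By R25 (it can castle, it is tagged D): it controls the center.
By R26 (it meets criterion W1, it may move diagonally): it is shielded.
By R29 (it satisfies condition E, it is in state Q1): it is promoted.
By R8 (it is promoted, it may move diagonally, it meets criterion M): it is classified as K.
By R9 (it is classified as J, it is in category N): it is removed.
By R12 (it satisfies condition G, it is in state Q1): it is classified as W.
By R22 (it controls the center): it is blocked.
By R24 (it is shielded): it is in check.
By R27 (it is classified as W, it may move diagonally): it is classified as X.
By R28 (it is blocked, it is tagged S1): it is in category K1.
By R3 (it is classified as K): it has marker F.
By R6 (it is in category K1, it is classified as X, it may move diagonally): it scores a point.
By R21 (it has marker F, it is removed): it satisfies condition S.
By R15 (it satisfies condition S): it has marker C.
By R20 (it has marker C, it satisfies condition U): it is in category F1.
By R10 (it is in category F1, it scores a point, it is in check): it has attribute C1.
By R5 (it has attribute C1, it may move diagonally): it has moved this turn.

Yes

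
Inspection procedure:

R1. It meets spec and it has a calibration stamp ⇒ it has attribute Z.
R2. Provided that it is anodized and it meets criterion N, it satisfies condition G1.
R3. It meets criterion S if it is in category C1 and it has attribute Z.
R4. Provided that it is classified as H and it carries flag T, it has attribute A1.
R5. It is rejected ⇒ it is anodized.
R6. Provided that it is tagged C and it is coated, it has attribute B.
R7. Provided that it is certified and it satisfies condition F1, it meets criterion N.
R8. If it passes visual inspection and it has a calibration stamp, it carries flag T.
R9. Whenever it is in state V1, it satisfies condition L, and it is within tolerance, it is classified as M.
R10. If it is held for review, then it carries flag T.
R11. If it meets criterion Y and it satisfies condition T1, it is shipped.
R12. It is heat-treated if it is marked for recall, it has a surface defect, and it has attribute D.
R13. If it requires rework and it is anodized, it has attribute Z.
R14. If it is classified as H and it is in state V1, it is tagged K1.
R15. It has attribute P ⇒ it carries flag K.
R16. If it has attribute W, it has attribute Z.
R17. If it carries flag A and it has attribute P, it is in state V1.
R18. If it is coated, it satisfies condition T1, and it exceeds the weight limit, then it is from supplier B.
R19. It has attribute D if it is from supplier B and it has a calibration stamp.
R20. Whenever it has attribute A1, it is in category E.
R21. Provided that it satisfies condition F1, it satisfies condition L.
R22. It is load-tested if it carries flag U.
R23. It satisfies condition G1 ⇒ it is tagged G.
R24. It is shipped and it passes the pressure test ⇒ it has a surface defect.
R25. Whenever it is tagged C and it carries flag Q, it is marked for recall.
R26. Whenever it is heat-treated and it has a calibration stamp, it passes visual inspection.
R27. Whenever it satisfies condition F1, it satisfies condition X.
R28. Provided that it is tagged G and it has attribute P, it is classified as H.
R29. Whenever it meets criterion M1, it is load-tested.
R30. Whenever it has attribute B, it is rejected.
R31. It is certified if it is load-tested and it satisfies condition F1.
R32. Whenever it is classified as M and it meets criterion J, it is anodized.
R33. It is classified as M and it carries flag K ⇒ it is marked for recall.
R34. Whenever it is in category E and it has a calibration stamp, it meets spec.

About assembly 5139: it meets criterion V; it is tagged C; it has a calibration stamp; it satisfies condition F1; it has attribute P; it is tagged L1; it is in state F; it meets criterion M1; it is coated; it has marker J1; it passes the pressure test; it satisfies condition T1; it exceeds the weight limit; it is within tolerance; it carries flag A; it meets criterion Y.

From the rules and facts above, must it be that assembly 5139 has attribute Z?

Yes

By R6 (it is tagged C, it is coated): it has attribute B.
By R11 (it meets criterion Y, it satisfies condition T1): it is shipped.
By R15 (it has attribute P): it carries flag K.
By R17 (it carries flag A, it has attribute P): it is in state V1.
By R18 (it is coated, it satisfies condition T1, it exceeds the weight limit): it is from supplier B.
By R19 (it is from supplier B, it has a calibration stamp): it has attribute D.
By R21 (it satisfies condition F1): it satisfies condition L.
By R24 (it is shipped, it passes the pressure test): it has a surface defect.
By R29 (it meets criterion M1): it is load-tested.
By R30 (it has attribute B): it is rejected.
By R31 (it is load-tested, it satisfies condition F1): it is certified.
By R5 (it is rejected): it is anodized.
By R7 (it is certified, it satisfies condition F1): it meets criterion N.
By R9 (it is in state V1, it satisfies condition L, it is within tolerance): it is classified as M.
By R33 (it is classified as M, it carries flag K): it is marked for recall.
By R2 (it is anodized, it meets criterion N): it satisfies condition G1.
By R12 (it is marked for recall, it has a surface defect, it has attribute D): it is heat-treated.
By R23 (it satisfies condition G1): it is tagged G.
By R26 (it is heat-treated, it has a calibration stamp): it passes visual inspection.
By R28 (it is tagged G, it has attribute P): it is classified as H.
By R8 (it passes visual inspection, it has a calibration stamp): it carries flag T.
By R4 (it is classified as H, it carries flag T): it has attribute A1.
By R20 (it has attribute A1): it is in category E.
By R34 (it is in category E, it has a calibration stamp): it meets spec.
By R1 (it meets spec, it has a calibration stamp): it has attribute Z.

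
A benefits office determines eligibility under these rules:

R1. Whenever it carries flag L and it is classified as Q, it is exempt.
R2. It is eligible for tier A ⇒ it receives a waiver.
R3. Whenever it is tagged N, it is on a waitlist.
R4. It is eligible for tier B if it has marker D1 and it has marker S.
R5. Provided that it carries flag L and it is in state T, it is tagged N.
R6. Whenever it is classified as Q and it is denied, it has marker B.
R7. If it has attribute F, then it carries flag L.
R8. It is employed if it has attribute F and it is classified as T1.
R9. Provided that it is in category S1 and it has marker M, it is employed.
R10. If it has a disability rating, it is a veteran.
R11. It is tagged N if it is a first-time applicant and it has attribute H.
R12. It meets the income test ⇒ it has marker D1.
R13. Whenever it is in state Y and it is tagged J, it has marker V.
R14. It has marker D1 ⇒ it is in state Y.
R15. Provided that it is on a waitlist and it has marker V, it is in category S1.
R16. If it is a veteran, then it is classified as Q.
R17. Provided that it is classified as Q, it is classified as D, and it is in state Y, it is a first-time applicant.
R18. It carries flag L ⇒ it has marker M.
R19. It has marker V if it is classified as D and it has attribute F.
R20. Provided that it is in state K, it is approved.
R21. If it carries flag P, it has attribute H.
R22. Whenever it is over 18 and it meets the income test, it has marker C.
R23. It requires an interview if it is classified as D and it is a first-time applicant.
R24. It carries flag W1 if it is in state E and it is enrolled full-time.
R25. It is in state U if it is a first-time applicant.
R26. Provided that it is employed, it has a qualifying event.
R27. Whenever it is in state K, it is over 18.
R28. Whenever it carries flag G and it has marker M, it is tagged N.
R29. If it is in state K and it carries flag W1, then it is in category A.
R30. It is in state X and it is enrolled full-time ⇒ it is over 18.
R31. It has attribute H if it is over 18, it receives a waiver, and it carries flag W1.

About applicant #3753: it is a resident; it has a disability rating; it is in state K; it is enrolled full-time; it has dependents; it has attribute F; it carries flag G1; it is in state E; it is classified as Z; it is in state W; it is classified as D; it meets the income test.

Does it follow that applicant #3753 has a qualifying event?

No

Forward chaining from the given facts derives: carries flag L, is a veteran, has marker D1, is in state Y, is classified as Q, is a first-time applicant, has marker M, has marker V, is approved, requires an interview, carries flag W1, is in state U, is over 18, is in category A, is exempt, has marker C.
The only rule concluding "it has a qualifying event" is R26, which needs "it is employed"; that is never established.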